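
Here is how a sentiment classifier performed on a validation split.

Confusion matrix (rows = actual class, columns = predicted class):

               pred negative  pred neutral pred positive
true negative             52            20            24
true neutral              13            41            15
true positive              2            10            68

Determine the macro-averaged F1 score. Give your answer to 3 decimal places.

Per-class F1 score (2·TP/(2·TP+FP+FN)):
  negative: TP=52, FP=13+2=15, FN=20+24=44 → 104/163 = 0.6380
  neutral: TP=41, FP=20+10=30, FN=13+15=28 → 82/140 = 0.5857
  positive: TP=68, FP=24+15=39, FN=2+10=12 → 136/187 = 0.7273
Macro-F1 score = mean = (0.6380 + 0.5857 + 0.7273) / 3 = 0.650

0.650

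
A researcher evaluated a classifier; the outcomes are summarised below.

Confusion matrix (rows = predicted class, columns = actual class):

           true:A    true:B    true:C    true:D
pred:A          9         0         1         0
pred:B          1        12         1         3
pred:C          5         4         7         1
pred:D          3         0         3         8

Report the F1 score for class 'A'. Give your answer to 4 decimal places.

F1 score = 2·TP/(2·TP+FP+FN).
A: TP=9, FP=0+1+0=1, FN=1+5+3=9 → 18/28 = 0.64286

0.6429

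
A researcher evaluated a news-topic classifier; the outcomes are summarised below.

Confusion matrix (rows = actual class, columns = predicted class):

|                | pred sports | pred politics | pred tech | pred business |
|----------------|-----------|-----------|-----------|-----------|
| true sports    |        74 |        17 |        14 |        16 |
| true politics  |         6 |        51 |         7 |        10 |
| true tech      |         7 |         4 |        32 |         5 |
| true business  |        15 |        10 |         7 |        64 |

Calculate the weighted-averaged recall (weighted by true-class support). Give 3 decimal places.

Per-class recall (TP/(TP+FN)):
  sports: TP=74, FN=17+14+16=47 → 74/121 = 0.6116
  politics: TP=51, FN=6+7+10=23 → 51/74 = 0.6892
  tech: TP=32, FN=7+4+5=16 → 32/48 = 0.6667
  business: TP=64, FN=15+10+7=32 → 64/96 = 0.6667
Weighted-recall = Σ (supportᵢ/N)·recallᵢ with N=339: (121/339)·0.6116 + (74/339)·0.6892 + (48/339)·0.6667 + (96/339)·0.6667 = 0.652

0.652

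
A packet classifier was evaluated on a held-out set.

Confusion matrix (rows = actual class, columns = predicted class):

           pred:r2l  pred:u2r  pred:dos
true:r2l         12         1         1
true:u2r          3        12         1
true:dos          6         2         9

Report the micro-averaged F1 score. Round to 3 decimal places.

0.702

Micro-averaging pools counts across classes: ΣTP=33, ΣFP=14, ΣFN=14.
Micro-F1 score = 2·TP/(2·TP+FP+FN) on pooled counts = 0.702 (equals overall accuracy in single-label multiclass).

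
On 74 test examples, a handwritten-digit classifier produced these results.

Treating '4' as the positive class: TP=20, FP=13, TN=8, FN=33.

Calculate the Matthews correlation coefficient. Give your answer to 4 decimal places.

-0.2192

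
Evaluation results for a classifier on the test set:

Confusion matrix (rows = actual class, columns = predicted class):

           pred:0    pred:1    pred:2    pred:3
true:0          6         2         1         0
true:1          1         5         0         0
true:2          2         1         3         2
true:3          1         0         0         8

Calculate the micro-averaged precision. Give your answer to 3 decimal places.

Micro-averaging pools counts across classes: ΣTP=22, ΣFP=10, ΣFN=10.
Micro-precision = TP/(TP+FP) on pooled counts = 0.688 (equals overall accuracy in single-label multiclass).

0.688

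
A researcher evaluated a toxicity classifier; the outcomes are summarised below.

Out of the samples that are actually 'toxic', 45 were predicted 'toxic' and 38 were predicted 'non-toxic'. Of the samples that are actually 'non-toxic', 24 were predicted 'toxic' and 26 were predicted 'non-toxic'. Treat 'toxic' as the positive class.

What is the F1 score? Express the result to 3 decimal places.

0.592

Precision = TP/(TP+FP) = 45/69 = 0.6522
Recall = TP/(TP+FN) = 45/83 = 0.5422
F1 = 2·TP/(2·TP+FP+FN) = 90/152 = 0.592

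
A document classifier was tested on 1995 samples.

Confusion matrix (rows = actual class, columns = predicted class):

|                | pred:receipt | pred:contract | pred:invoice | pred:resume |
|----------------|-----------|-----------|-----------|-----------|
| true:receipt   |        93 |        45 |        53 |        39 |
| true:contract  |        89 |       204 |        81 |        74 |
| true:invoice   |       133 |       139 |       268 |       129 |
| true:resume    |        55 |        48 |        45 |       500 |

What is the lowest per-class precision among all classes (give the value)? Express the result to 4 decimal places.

Per-class precision (TP/(TP+FP)):
  receipt: TP=93, FP=89+133+55=277 → 93/370 = 0.25135
  contract: TP=204, FP=45+139+48=232 → 204/436 = 0.46789
  invoice: TP=268, FP=53+81+45=179 → 268/447 = 0.59955
  resume: TP=500, FP=39+74+129=242 → 500/742 = 0.67385
Lowest is class 'receipt' with precision = 0.2514.

0.2514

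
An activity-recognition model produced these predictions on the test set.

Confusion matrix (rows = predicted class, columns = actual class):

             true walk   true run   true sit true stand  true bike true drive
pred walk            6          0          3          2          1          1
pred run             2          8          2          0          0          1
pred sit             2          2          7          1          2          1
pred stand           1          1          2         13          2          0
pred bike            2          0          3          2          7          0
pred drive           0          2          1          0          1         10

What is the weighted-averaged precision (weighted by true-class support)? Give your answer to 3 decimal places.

Per-class precision (TP/(TP+FP)):
  walk: TP=6, FP=0+3+2+1+1=7 → 6/13 = 0.4615
  run: TP=8, FP=2+2+0+0+1=5 → 8/13 = 0.6154
  sit: TP=7, FP=2+2+1+2+1=8 → 7/15 = 0.4667
  stand: TP=13, FP=1+1+2+2+0=6 → 13/19 = 0.6842
  bike: TP=7, FP=2+0+3+2+0=7 → 7/14 = 0.5000
  drive: TP=10, FP=0+2+1+0+1=4 → 10/14 = 0.7143
Weighted-precision = Σ (supportᵢ/N)·precisionᵢ with N=88: (13/88)·0.4615 + (13/88)·0.6154 + (18/88)·0.4667 + (18/88)·0.6842 + (13/88)·0.5000 + (13/88)·0.7143 = 0.574

0.574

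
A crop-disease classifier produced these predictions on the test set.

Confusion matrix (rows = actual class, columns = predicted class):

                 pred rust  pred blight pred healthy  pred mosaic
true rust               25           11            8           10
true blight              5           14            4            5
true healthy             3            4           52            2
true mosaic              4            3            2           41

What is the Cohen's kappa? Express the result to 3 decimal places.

Observed agreement pₒ = trace/N = 132/193 = 0.6839
Expected agreement pₑ = Σ (rowᵢ·colᵢ)/N² = (54·37 + 28·32 + 61·66 + 50·58)/193² = 0.2636
κ = (pₒ − pₑ)/(1 − pₑ) = (0.6839 − 0.2636)/(1 − 0.2636) = 0.571

0.571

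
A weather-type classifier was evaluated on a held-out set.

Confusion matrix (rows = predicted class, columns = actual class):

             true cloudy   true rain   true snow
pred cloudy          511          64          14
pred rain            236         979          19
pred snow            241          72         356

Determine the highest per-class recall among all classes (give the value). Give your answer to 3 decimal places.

Per-class recall (TP/(TP+FN)):
  cloudy: TP=511, FN=236+241=477 → 511/988 = 0.5172
  rain: TP=979, FN=64+72=136 → 979/1115 = 0.8780
  snow: TP=356, FN=14+19=33 → 356/389 = 0.9152
Highest is class 'snow' with recall = 0.915.

0.915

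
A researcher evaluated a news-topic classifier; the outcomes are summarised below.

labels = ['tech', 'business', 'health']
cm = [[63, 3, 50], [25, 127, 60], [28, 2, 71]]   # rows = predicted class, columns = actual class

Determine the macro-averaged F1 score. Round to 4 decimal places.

Per-class F1 score (2·TP/(2·TP+FP+FN)):
  tech: TP=63, FP=3+50=53, FN=25+28=53 → 126/232 = 0.54310
  business: TP=127, FP=25+60=85, FN=3+2=5 → 254/344 = 0.73837
  health: TP=71, FP=28+2=30, FN=50+60=110 → 142/282 = 0.50355
Macro-F1 score = mean = (0.54310 + 0.73837 + 0.50355) / 3 = 0.5950

0.5950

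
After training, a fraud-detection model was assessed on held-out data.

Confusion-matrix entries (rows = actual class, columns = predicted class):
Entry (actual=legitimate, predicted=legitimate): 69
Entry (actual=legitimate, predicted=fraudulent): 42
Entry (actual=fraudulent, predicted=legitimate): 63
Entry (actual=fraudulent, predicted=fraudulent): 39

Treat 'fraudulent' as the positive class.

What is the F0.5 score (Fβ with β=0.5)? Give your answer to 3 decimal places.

0.458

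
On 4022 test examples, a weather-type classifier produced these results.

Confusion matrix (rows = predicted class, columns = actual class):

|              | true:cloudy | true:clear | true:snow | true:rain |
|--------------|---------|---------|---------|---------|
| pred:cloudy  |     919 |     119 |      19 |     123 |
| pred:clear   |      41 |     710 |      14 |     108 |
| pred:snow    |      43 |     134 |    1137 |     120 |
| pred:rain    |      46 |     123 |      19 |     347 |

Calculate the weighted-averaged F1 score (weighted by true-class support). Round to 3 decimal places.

0.765

Per-class F1 score (2·TP/(2·TP+FP+FN)):
  cloudy: TP=919, FP=119+19+123=261, FN=41+43+46=130 → 1838/2229 = 0.8246
  clear: TP=710, FP=41+14+108=163, FN=119+134+123=376 → 1420/1959 = 0.7249
  snow: TP=1137, FP=43+134+120=297, FN=19+14+19=52 → 2274/2623 = 0.8669
  rain: TP=347, FP=46+123+19=188, FN=123+108+120=351 → 694/1233 = 0.5629
Weighted-F1 score = Σ (supportᵢ/N)·F1 scoreᵢ with N=4022: (1049/4022)·0.8246 + (1086/4022)·0.7249 + (1189/4022)·0.8669 + (698/4022)·0.5629 = 0.765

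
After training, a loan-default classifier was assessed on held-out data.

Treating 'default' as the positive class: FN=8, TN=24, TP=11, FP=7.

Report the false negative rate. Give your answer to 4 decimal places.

0.4211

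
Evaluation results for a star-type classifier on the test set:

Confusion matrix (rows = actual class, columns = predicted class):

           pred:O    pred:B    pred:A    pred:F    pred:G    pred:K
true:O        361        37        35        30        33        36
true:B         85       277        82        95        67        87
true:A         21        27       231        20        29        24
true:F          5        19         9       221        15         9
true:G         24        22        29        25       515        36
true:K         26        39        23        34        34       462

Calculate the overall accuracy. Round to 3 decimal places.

0.662

Accuracy = trace / total = (361+277+231+221+515+462=2067) / 3124 = 2067/3124 = 0.662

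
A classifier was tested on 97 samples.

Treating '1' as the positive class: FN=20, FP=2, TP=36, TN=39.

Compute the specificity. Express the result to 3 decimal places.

0.951

Specificity = TN/(TN+FP) = 39/(39+2) = 0.951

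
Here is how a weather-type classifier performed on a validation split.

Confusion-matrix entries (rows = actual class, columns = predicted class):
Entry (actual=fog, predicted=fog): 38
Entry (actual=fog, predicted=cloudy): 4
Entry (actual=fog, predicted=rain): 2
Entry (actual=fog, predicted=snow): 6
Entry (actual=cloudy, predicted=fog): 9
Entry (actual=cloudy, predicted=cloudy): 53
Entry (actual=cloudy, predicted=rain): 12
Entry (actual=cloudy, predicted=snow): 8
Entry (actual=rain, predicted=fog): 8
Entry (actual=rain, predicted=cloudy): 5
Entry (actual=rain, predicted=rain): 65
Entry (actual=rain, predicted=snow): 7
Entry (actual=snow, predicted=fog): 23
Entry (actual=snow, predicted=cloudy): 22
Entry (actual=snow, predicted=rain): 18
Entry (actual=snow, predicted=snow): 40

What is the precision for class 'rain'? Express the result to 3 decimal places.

One-vs-rest for 'rain': TP = diagonal; FP = other classes predicted 'rain'; FN = 'rain' predicted as other.
precision = TP/(TP+FP).
rain: TP=65, FP=2+12+18=32 → 65/97 = 0.6701

0.670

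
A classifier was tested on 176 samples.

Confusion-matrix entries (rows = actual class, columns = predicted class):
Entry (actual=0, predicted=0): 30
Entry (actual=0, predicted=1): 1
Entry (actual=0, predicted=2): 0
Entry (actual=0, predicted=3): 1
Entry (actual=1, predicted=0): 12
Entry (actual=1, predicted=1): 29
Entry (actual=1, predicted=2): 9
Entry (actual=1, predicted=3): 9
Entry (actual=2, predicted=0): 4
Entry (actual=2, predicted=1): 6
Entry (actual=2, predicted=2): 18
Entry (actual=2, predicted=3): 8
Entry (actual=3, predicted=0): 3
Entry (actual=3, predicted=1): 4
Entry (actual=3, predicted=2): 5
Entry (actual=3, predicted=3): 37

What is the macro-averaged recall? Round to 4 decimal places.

0.6710

Per-class recall (TP/(TP+FN)):
  0: TP=30, FN=1+0+1=2 → 30/32 = 0.93750
  1: TP=29, FN=12+9+9=30 → 29/59 = 0.49153
  2: TP=18, FN=4+6+8=18 → 18/36 = 0.50000
  3: TP=37, FN=3+4+5=12 → 37/49 = 0.75510
Macro-recall = mean = (0.93750 + 0.49153 + 0.50000 + 0.75510) / 4 = 0.6710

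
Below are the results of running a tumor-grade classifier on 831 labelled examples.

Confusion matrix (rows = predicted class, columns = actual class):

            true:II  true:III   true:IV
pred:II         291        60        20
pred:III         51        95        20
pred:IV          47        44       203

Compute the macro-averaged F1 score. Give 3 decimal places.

Per-class F1 score (2·TP/(2·TP+FP+FN)):
  II: TP=291, FP=60+20=80, FN=51+47=98 → 582/760 = 0.7658
  III: TP=95, FP=51+20=71, FN=60+44=104 → 190/365 = 0.5205
  IV: TP=203, FP=47+44=91, FN=20+20=40 → 406/537 = 0.7561
Macro-F1 score = mean = (0.7658 + 0.5205 + 0.7561) / 3 = 0.681

0.681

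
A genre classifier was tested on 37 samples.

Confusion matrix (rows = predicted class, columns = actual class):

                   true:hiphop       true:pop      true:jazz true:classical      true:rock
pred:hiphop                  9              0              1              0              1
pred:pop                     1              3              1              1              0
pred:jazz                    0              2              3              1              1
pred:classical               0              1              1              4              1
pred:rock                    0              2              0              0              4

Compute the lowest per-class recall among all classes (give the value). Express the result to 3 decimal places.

Per-class recall (TP/(TP+FN)):
  hiphop: TP=9, FN=1+0+0+0=1 → 9/10 = 0.9000
  pop: TP=3, FN=0+2+1+2=5 → 3/8 = 0.3750
  jazz: TP=3, FN=1+1+1+0=3 → 3/6 = 0.5000
  classical: TP=4, FN=0+1+1+0=2 → 4/6 = 0.6667
  rock: TP=4, FN=1+0+1+1=3 → 4/7 = 0.5714
Lowest is class 'pop' with recall = 0.375.

0.375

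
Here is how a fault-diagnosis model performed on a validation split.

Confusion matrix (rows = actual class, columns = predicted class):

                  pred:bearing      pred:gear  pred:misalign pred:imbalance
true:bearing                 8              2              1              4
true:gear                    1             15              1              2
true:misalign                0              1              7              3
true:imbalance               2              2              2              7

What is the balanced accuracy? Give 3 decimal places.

0.624

Balanced accuracy = mean of per-class recall.
  bearing: recall = 8/15 = 0.5333
  gear: recall = 15/19 = 0.7895
  misalign: recall = 7/11 = 0.6364
  imbalance: recall = 7/13 = 0.5385
Mean = (0.5333 + 0.7895 + 0.6364 + 0.5385) / 4 = 0.624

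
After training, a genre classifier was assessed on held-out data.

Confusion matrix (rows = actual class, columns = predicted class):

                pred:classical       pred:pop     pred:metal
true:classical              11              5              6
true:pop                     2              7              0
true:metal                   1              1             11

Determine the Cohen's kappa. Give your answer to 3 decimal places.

0.488

Observed agreement pₒ = trace/N = 29/44 = 0.6591
Expected agreement pₑ = Σ (rowᵢ·colᵢ)/N² = (22·14 + 9·13 + 13·17)/44² = 0.3337
κ = (pₒ − pₑ)/(1 − pₑ) = (0.6591 − 0.3337)/(1 − 0.3337) = 0.488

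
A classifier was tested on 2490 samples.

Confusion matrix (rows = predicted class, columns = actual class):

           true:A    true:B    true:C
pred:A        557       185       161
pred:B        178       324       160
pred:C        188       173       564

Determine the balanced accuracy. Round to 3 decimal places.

Balanced accuracy = mean of per-class recall.
  A: recall = 557/923 = 0.6035
  B: recall = 324/682 = 0.4751
  C: recall = 564/885 = 0.6373
Mean = (0.6035 + 0.4751 + 0.6373) / 3 = 0.572

0.572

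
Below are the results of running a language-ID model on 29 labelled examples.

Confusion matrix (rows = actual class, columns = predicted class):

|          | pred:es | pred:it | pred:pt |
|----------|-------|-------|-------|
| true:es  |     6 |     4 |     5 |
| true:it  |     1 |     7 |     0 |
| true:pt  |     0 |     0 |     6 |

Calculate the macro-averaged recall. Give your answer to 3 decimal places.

0.758

Per-class recall (TP/(TP+FN)):
  es: TP=6, FN=4+5=9 → 6/15 = 0.4000
  it: TP=7, FN=1+0=1 → 7/8 = 0.8750
  pt: TP=6, FN=0+0=0 → 6/6 = 1.0000
Macro-recall = mean = (0.4000 + 0.8750 + 1.0000) / 3 = 0.758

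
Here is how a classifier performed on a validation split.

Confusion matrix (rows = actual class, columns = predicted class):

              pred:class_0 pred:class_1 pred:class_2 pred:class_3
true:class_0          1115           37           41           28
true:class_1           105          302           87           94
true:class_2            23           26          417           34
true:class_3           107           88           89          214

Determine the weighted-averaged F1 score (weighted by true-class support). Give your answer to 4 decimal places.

Per-class F1 score (2·TP/(2·TP+FP+FN)):
  class_0: TP=1115, FP=105+23+107=235, FN=37+41+28=106 → 2230/2571 = 0.86737
  class_1: TP=302, FP=37+26+88=151, FN=105+87+94=286 → 604/1041 = 0.58021
  class_2: TP=417, FP=41+87+89=217, FN=23+26+34=83 → 834/1134 = 0.73545
  class_3: TP=214, FP=28+94+34=156, FN=107+88+89=284 → 428/868 = 0.49309
Weighted-F1 score = Σ (supportᵢ/N)·F1 scoreᵢ with N=2807: (1221/2807)·0.86737 + (588/2807)·0.58021 + (500/2807)·0.73545 + (498/2807)·0.49309 = 0.7173

0.7173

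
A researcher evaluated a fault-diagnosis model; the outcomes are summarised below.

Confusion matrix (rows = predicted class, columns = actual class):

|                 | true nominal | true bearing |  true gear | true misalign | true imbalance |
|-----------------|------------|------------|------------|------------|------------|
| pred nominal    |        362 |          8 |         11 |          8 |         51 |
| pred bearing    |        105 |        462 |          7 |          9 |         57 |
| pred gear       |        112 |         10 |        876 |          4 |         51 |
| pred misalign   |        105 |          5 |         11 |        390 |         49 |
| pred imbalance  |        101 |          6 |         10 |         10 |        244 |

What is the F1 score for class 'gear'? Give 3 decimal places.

Take TP from the diagonal, FP from the rest of the 'gear' prediction marginal, FN from the rest of the 'gear' actual marginal.
F1 score = 2·TP/(2·TP+FP+FN).
gear: TP=876, FP=112+10+4+51=177, FN=11+7+11+10=39 → 1752/1968 = 0.8902

0.890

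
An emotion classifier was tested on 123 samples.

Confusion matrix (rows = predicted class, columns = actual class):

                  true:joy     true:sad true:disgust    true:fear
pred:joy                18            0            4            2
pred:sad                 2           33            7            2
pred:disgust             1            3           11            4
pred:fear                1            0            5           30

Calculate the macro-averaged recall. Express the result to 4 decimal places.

Per-class recall (TP/(TP+FN)):
  joy: TP=18, FN=2+1+1=4 → 18/22 = 0.81818
  sad: TP=33, FN=0+3+0=3 → 33/36 = 0.91667
  disgust: TP=11, FN=4+7+5=16 → 11/27 = 0.40741
  fear: TP=30, FN=2+2+4=8 → 30/38 = 0.78947
Macro-recall = mean = (0.81818 + 0.91667 + 0.40741 + 0.78947) / 4 = 0.7329

0.7329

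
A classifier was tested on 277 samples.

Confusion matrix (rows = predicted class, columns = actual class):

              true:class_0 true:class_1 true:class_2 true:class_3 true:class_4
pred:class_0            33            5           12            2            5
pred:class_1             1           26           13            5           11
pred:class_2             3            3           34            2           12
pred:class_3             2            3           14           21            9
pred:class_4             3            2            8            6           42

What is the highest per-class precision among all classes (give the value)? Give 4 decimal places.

0.6885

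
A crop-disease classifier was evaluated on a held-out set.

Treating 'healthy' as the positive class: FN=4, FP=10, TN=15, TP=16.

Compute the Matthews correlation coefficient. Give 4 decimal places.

MCC = (TP·TN − FP·FN) / √((TP+FP)(TP+FN)(TN+FP)(TN+FN))
Numerator = 16·15 − 10·4 = 200
Denominator = √(26·20·25·19) = √247000 = 496.9909
MCC = 200 / 496.9909 = 0.4024

0.4024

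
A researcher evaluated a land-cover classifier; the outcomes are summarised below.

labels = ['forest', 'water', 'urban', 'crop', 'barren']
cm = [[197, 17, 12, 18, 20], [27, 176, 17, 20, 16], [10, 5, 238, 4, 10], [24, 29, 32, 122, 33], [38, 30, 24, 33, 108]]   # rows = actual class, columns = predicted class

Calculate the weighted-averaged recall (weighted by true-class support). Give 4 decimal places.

0.6675

Per-class recall (TP/(TP+FN)):
  forest: TP=197, FN=17+12+18+20=67 → 197/264 = 0.74621
  water: TP=176, FN=27+17+20+16=80 → 176/256 = 0.68750
  urban: TP=238, FN=10+5+4+10=29 → 238/267 = 0.89139
  crop: TP=122, FN=24+29+32+33=118 → 122/240 = 0.50833
  barren: TP=108, FN=38+30+24+33=125 → 108/233 = 0.46352
Weighted-recall = Σ (supportᵢ/N)·recallᵢ with N=1260: (264/1260)·0.74621 + (256/1260)·0.68750 + (267/1260)·0.89139 + (240/1260)·0.50833 + (233/1260)·0.46352 = 0.6675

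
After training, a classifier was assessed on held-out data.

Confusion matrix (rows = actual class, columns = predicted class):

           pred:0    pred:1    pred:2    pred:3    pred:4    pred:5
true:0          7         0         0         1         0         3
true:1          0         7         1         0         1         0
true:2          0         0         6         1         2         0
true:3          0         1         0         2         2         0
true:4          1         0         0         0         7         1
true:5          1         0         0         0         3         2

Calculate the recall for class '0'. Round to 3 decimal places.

Treat '0' as positive and all other classes as negative.
recall = TP/(TP+FN).
0: TP=7, FN=0+0+1+0+3=4 → 7/11 = 0.6364

0.636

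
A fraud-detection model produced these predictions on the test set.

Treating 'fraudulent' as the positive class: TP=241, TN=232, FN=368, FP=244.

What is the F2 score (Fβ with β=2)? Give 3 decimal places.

0.413

Fβ = (1+β²)·TP / ((1+β²)·TP + β²·FN + FP), with β²=4
= 5·241 / (5·241 + 4·368 + 244) = 0.413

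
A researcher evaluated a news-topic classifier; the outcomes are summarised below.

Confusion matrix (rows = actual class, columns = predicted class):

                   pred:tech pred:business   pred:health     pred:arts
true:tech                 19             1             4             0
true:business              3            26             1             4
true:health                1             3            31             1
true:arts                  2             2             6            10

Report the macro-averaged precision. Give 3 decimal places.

0.744

Per-class precision (TP/(TP+FP)):
  tech: TP=19, FP=3+1+2=6 → 19/25 = 0.7600
  business: TP=26, FP=1+3+2=6 → 26/32 = 0.8125
  health: TP=31, FP=4+1+6=11 → 31/42 = 0.7381
  arts: TP=10, FP=0+4+1=5 → 10/15 = 0.6667
Macro-precision = mean = (0.7600 + 0.8125 + 0.7381 + 0.6667) / 4 = 0.744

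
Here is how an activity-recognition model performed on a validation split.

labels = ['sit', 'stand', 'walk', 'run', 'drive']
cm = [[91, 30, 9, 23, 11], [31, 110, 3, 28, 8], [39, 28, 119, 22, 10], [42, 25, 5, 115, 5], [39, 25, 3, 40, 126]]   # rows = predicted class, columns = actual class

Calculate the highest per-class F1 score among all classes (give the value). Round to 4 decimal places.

0.6667

Per-class F1 score (2·TP/(2·TP+FP+FN)):
  sit: TP=91, FP=30+9+23+11=73, FN=31+39+42+39=151 → 182/406 = 0.44828
  stand: TP=110, FP=31+3+28+8=70, FN=30+28+25+25=108 → 220/398 = 0.55276
  walk: TP=119, FP=39+28+22+10=99, FN=9+3+5+3=20 → 238/357 = 0.66667
  run: TP=115, FP=42+25+5+5=77, FN=23+28+22+40=113 → 230/420 = 0.54762
  drive: TP=126, FP=39+25+3+40=107, FN=11+8+10+5=34 → 252/393 = 0.64122
Highest is class 'walk' with F1 score = 0.6667.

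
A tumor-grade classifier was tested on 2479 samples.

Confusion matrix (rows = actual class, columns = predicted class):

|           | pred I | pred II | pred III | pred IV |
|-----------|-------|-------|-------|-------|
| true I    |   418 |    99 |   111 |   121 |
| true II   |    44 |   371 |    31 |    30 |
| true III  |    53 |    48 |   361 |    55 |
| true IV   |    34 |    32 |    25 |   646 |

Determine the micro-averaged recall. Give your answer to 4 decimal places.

0.7245

Micro-averaging pools counts across classes: ΣTP=1796, ΣFP=683, ΣFN=683.
Micro-recall = TP/(TP+FN) on pooled counts = 0.7245 (equals overall accuracy in single-label multiclass).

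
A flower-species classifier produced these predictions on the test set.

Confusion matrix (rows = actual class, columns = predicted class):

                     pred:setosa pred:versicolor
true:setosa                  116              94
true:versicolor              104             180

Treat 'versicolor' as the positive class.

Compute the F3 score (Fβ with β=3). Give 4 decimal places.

0.6360

Fβ = (1+β²)·TP / ((1+β²)·TP + β²·FN + FP), with β²=9
= 10·180 / (10·180 + 9·104 + 94) = 0.6360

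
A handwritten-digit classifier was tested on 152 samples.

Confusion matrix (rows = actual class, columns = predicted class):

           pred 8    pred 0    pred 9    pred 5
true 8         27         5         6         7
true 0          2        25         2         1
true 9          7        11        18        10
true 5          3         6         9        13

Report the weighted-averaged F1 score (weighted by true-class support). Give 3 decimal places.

0.539

Per-class F1 score (2·TP/(2·TP+FP+FN)):
  8: TP=27, FP=2+7+3=12, FN=5+6+7=18 → 54/84 = 0.6429
  0: TP=25, FP=5+11+6=22, FN=2+2+1=5 → 50/77 = 0.6494
  9: TP=18, FP=6+2+9=17, FN=7+11+10=28 → 36/81 = 0.4444
  5: TP=13, FP=7+1+10=18, FN=3+6+9=18 → 26/62 = 0.4194
Weighted-F1 score = Σ (supportᵢ/N)·F1 scoreᵢ with N=152: (45/152)·0.6429 + (30/152)·0.6494 + (46/152)·0.4444 + (31/152)·0.4194 = 0.539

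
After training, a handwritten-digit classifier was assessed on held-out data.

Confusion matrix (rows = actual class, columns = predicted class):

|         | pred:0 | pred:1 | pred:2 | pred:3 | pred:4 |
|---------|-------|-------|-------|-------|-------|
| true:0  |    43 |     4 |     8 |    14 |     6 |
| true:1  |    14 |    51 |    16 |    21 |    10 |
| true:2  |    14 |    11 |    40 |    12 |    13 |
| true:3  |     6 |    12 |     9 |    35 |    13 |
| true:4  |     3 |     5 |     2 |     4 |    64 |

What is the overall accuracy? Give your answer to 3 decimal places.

0.542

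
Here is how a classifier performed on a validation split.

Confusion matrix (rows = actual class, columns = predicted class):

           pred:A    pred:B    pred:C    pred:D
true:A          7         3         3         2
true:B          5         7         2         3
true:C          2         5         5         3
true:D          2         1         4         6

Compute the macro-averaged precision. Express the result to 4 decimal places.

Per-class precision (TP/(TP+FP)):
  A: TP=7, FP=5+2+2=9 → 7/16 = 0.43750
  B: TP=7, FP=3+5+1=9 → 7/16 = 0.43750
  C: TP=5, FP=3+2+4=9 → 5/14 = 0.35714
  D: TP=6, FP=2+3+3=8 → 6/14 = 0.42857
Macro-precision = mean = (0.43750 + 0.43750 + 0.35714 + 0.42857) / 4 = 0.4152

0.4152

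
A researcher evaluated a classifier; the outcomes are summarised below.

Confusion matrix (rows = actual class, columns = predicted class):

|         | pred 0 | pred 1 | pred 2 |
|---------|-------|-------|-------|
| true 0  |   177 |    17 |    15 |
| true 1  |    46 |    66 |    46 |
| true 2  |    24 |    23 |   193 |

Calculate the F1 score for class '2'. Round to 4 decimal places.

0.7814

One-vs-rest for '2': TP = diagonal; FP = other classes predicted '2'; FN = '2' predicted as other.
F1 score = 2·TP/(2·TP+FP+FN).
2: TP=193, FP=15+46=61, FN=24+23=47 → 386/494 = 0.78138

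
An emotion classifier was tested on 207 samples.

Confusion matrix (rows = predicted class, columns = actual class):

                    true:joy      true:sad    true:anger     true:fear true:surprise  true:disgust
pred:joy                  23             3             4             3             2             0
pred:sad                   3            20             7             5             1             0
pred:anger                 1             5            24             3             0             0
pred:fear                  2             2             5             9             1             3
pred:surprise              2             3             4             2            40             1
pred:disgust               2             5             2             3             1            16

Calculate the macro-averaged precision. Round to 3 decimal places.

0.612

Per-class precision (TP/(TP+FP)):
  joy: TP=23, FP=3+4+3+2+0=12 → 23/35 = 0.6571
  sad: TP=20, FP=3+7+5+1+0=16 → 20/36 = 0.5556
  anger: TP=24, FP=1+5+3+0+0=9 → 24/33 = 0.7273
  fear: TP=9, FP=2+2+5+1+3=13 → 9/22 = 0.4091
  surprise: TP=40, FP=2+3+4+2+1=12 → 40/52 = 0.7692
  disgust: TP=16, FP=2+5+2+3+1=13 → 16/29 = 0.5517
Macro-precision = mean = (0.6571 + 0.5556 + 0.7273 + 0.4091 + 0.7692 + 0.5517) / 6 = 0.612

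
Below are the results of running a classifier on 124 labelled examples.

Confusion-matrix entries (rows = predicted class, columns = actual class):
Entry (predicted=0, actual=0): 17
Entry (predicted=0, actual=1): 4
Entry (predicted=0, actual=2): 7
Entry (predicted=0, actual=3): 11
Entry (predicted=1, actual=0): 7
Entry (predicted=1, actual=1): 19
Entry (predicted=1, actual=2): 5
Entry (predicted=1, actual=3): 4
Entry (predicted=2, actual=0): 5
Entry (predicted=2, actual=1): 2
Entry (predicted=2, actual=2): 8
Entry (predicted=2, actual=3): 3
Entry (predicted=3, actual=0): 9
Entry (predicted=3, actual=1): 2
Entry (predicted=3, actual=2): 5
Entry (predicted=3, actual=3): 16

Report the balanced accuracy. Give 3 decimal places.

Balanced accuracy = mean of per-class recall.
  0: recall = 17/38 = 0.4474
  1: recall = 19/27 = 0.7037
  2: recall = 8/25 = 0.3200
  3: recall = 16/34 = 0.4706
Mean = (0.4474 + 0.7037 + 0.3200 + 0.4706) / 4 = 0.485

0.485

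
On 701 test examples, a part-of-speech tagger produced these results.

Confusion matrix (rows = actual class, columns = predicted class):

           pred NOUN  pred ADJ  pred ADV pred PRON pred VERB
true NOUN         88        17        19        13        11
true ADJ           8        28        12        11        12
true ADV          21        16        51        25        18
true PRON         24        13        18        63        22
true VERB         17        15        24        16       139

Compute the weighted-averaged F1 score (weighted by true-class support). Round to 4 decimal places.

0.5281

Per-class F1 score (2·TP/(2·TP+FP+FN)):
  NOUN: TP=88, FP=8+21+24+17=70, FN=17+19+13+11=60 → 176/306 = 0.57516
  ADJ: TP=28, FP=17+16+13+15=61, FN=8+12+11+12=43 → 56/160 = 0.35000
  ADV: TP=51, FP=19+12+18+24=73, FN=21+16+25+18=80 → 102/255 = 0.40000
  PRON: TP=63, FP=13+11+25+16=65, FN=24+13+18+22=77 → 126/268 = 0.47015
  VERB: TP=139, FP=11+12+18+22=63, FN=17+15+24+16=72 → 278/413 = 0.67312
Weighted-F1 score = Σ (supportᵢ/N)·F1 scoreᵢ with N=701: (148/701)·0.57516 + (71/701)·0.35000 + (131/701)·0.40000 + (140/701)·0.47015 + (211/701)·0.67312 = 0.5281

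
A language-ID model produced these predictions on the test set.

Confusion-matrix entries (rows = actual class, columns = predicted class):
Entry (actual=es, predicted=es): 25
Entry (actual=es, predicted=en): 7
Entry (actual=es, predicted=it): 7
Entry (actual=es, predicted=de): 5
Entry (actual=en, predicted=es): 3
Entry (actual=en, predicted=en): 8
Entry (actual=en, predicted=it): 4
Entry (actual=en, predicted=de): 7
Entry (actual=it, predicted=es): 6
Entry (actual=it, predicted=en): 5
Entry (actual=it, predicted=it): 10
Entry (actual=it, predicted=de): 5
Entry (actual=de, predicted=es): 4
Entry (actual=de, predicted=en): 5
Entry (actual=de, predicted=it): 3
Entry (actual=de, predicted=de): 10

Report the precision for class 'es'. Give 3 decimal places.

0.658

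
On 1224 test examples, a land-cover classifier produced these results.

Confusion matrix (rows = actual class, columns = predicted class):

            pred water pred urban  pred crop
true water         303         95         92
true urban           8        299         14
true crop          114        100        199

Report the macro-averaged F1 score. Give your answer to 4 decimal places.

0.6501

Per-class F1 score (2·TP/(2·TP+FP+FN)):
  water: TP=303, FP=8+114=122, FN=95+92=187 → 606/915 = 0.66230
  urban: TP=299, FP=95+100=195, FN=8+14=22 → 598/815 = 0.73374
  crop: TP=199, FP=92+14=106, FN=114+100=214 → 398/718 = 0.55432
Macro-F1 score = mean = (0.66230 + 0.73374 + 0.55432) / 3 = 0.6501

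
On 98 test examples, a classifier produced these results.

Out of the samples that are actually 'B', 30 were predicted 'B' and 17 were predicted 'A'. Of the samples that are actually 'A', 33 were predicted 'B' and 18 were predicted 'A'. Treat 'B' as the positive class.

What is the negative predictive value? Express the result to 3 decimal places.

NPV = TN/(TN+FN) = 18/(18+17) = 0.514

0.514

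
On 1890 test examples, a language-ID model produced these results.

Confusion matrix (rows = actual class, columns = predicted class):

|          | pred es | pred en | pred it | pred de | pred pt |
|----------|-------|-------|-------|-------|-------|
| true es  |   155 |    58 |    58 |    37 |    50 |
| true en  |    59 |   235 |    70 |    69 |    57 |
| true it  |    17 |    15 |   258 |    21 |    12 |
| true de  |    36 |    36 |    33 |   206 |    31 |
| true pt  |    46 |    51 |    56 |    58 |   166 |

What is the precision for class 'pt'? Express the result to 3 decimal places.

One-vs-rest for 'pt': TP = diagonal; FP = other classes predicted 'pt'; FN = 'pt' predicted as other.
precision = TP/(TP+FP).
pt: TP=166, FP=50+57+12+31=150 → 166/316 = 0.5253

0.525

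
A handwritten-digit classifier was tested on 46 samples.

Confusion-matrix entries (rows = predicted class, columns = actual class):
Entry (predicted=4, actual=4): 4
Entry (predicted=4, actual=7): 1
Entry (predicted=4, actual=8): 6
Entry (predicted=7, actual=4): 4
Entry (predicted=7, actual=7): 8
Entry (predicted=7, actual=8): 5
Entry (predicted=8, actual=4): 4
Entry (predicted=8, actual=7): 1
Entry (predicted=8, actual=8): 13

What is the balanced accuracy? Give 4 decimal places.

Balanced accuracy = mean of per-class recall.
  4: recall = 4/12 = 0.33333
  7: recall = 8/10 = 0.80000
  8: recall = 13/24 = 0.54167
Mean = (0.33333 + 0.80000 + 0.54167) / 3 = 0.5583

0.5583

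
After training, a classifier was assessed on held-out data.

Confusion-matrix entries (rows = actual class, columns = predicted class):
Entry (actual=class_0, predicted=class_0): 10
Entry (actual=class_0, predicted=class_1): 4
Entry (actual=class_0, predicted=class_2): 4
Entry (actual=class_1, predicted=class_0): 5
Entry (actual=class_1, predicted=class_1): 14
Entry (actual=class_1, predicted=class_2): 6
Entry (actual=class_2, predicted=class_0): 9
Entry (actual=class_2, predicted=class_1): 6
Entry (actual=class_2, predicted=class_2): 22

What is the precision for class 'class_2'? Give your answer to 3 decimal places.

0.688

precision = TP/(TP+FP).
class_2: TP=22, FP=4+6=10 → 22/32 = 0.6875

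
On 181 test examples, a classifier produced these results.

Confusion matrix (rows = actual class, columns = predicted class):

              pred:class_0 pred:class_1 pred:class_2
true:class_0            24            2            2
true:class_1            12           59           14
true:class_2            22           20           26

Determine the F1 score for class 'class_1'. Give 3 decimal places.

0.711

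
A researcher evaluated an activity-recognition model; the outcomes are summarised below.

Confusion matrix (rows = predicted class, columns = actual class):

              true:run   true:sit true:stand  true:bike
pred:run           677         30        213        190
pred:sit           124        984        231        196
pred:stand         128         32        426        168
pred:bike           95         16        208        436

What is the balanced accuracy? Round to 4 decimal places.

Balanced accuracy = mean of per-class recall.
  run: recall = 677/1024 = 0.66113
  sit: recall = 984/1062 = 0.92655
  stand: recall = 426/1078 = 0.39518
  bike: recall = 436/990 = 0.44040
Mean = (0.66113 + 0.92655 + 0.39518 + 0.44040) / 4 = 0.6058

0.6058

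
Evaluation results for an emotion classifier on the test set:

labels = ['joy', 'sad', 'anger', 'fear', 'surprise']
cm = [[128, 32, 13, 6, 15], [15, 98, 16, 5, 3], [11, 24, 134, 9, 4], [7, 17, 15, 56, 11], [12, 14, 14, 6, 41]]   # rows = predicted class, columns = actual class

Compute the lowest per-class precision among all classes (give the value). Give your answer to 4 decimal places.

0.4713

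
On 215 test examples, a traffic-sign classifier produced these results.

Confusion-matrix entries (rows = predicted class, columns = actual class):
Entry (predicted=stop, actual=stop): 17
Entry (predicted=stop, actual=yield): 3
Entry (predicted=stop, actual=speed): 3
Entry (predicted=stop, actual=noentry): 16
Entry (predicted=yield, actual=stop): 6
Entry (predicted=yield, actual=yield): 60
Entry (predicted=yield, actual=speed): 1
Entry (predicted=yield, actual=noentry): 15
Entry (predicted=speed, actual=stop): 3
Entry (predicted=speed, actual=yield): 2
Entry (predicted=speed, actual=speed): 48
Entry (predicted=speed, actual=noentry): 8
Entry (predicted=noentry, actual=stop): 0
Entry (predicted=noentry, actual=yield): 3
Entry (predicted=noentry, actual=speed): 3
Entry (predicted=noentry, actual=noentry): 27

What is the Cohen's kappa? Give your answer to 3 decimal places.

0.603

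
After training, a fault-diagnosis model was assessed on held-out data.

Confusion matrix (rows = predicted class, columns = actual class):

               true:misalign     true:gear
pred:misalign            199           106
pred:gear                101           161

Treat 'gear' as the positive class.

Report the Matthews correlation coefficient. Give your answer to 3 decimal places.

0.267

MCC = (TP·TN − FP·FN) / √((TP+FP)(TP+FN)(TN+FP)(TN+FN))
Numerator = 161·199 − 101·106 = 21333
Denominator = √(262·267·300·305) = √6400791000 = 80004.9436
MCC = 21333 / 80004.9436 = 0.267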